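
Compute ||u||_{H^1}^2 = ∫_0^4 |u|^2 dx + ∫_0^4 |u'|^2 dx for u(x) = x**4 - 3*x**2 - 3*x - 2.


||u||_{H^1}^2 = 12883004/315

The H^1 norm (squared) on an interval (0, L) is
  ||u||_{H^1}^2 = ∫_0^L u(x)^2 dx + ∫_0^L u'(x)^2 dx.
Compute u'(x) = 4*x**3 - 6*x - 3.
Then u(x)^2 = x**8 - 6*x**6 - 6*x**5 + 5*x**4 + 18*x**3 + 21*x**2 + 12*x + 4 and u'(x)^2 = 16*x**6 - 48*x**4 - 24*x**3 + 36*x**2 + 36*x + 9.
Integrate each monomial from 0 to 4 using ∫_0^4 c·x^n dx = c·4^(n+1)/(n+1):
  ∫_0^4 u(x)^2 dx = ∫_0^4 (x^8 - 6*x^6 - 6*x^5 + 5*x^4 + 18*x^3 + 21*x^2 + 12*x + 4) dx. Term by term:
    ∫_0^4 x^8 dx = 262144/9;  ∫_0^4 -6*x^6 dx = -98304/7;  ∫_0^4 -6*x^5 dx = -4096;
    ∫_0^4 5*x^4 dx = 1024;  ∫_0^4 18*x^3 dx = 1152;  ∫_0^4 21*x^2 dx = 448;
    ∫_0^4 12*x dx = 96;  ∫_0^4 4 dx = 16.
  Sum: 262144/9 − 98304/7 − 4096 + 1024 + 1152 + 448 + 96 + 16 = 864592/63.
  ∫_0^4 u'(x)^2 dx = ∫_0^4 (16*x^6 - 48*x^4 - 24*x^3 + 36*x^2 + 36*x + 9) dx. Term by term:
    ∫_0^4 16*x^6 dx = 262144/7;  ∫_0^4 -48*x^4 dx = -49152/5;  ∫_0^4 -24*x^3 dx = -1536;
    ∫_0^4 36*x^2 dx = 768;  ∫_0^4 36*x dx = 288;  ∫_0^4 9 dx = 36.
  Sum: 262144/7 − 49152/5 − 1536 + 768 + 288 + 36 = 951116/35.
Adding: ||u||_{H^1}^2 = 864592/63 + 951116/35 = 12883004/315.


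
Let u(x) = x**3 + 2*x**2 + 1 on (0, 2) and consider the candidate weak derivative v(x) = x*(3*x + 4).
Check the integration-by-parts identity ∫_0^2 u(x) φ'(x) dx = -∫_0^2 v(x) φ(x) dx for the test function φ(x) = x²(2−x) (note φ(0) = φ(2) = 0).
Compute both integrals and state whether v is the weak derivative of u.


LHS = -64/5, RHS = -64/5. Yes, v = u' weakly.

u(x) = x**3 + 2*x**2 + 1, classical derivative u'(x) = 3*x**2 + 4*x.
φ(x) = x²(2−x), so φ'(x) = x*(4 - 3*x).
Note φ(0) = φ(2) = 0, so the boundary term u·φ vanishes.
LHS = ∫_0^2 u(x) φ'(x) dx = ∫_0^2 (-3*x^5 - 2*x^4 + 8*x^3 - 3*x^2 + 4*x) dx. Term by term:
  ∫_0^2 -3*x^5 dx = -32;  ∫_0^2 -2*x^4 dx = -64/5;  ∫_0^2 8*x^3 dx = 32;
  ∫_0^2 -3*x^2 dx = -8;  ∫_0^2 4*x dx = 8.
Sum: -32 − 64/5 + 32 − 8 + 8 = -64/5.
So LHS = -64/5.
∫_0^2 v(x) φ(x) dx = ∫_0^2 (-3*x^5 + 2*x^4 + 8*x^3) dx. Term by term:
  ∫_0^2 -3*x^5 dx = -32;  ∫_0^2 2*x^4 dx = 64/5;  ∫_0^2 8*x^3 dx = 32.
Sum: -32 + 64/5 + 32 = 64/5.
So RHS = -∫_0^2 v(x) φ(x) dx = -64/5.
LHS = RHS, so the identity holds for this test φ.
Moreover u is smooth here and v(x) = u'(x) = 3*x**2 + 4*x pointwise, so the identity holds for every test function. Hence v is the weak derivative of u.


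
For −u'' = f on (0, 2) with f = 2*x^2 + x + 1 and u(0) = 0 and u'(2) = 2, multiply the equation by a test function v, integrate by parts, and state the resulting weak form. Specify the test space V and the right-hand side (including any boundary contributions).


V = {v ∈ H^1(0, 2) : v(0) = 0} (test functions vanish at x = 0 where u is specified); weak form: ∫_0^2 u'v' dx = ∫_0^2 (2*x^2 + x + 1) v dx + 2·v(2) for all v ∈ V.

Multiply both sides by a test function v and integrate from 0 to 2:
  ∫_0^2 −u''(x) v(x) dx = ∫_0^2 f(x) v(x) dx.
Integrate the LHS by parts once:
  ∫_0^2 −u'' v dx = −[u'(x) v(x)]_0^2 + ∫_0^2 u'(x) v'(x) dx.
Thus ∫_0^2 u'(x) v'(x) dx = ∫_0^2 f(x) v(x) dx + [u'(x) v(x)]_0^2.
Choose V so that boundary terms are either known or forced to vanish.
Mixed BC: u(0) = 0 (Dirichlet) and u'(2) = 2 (Neumann). Define V = {v ∈ H^1(0, 2) : v(0) = 0}. Then [u' v]_0^2 = u'(2)·v(2) − u'(0)·0 = 2·v(2).
Weak formulation: find u (satisfying any essential BC) such that ∫_0^2 u'(x) v'(x) dx = ∫_0^2 f v dx + 2·v(2) for all v ∈ V (Dirichlet at 0 absorbed into V; Neumann datum at x = 2 contributes the boundary term).
Substituting f(x) = 2*x^2 + x + 1, the right-hand side is ∫_0^2 (2*x^2 + x + 1) v dx + 2·v(2).


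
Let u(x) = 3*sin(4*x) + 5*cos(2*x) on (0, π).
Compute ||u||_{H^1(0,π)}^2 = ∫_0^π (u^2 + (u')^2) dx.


||u||_{H^1(0,π)}^2 = 139*π

u'(x) = -10*sin(2*x) + 12*cos(4*x).
Expand u² and (u')² and integrate term by term on (0, π), using: for integers n ≥ 1, ∫_0^π sin²(nx) dx = ∫_0^π cos²(nx) dx = π/2; for n ≠ n', ∫_0^π sin(nx)sin(n'x) dx = ∫_0^π cos(nx)cos(n'x) dx = 0; and by product-to-sum, ∫_0^π sin(nx)cos(n'x) dx = ½∫_0^π [sin((n+n')x) + sin((n−n')x)] dx, which is 0 when n+n' is even and 2n/(n²−n'²) when n+n' is odd (it need not vanish on (0, π)).
  u² squared terms: (3)²·∫sin(4x)² dx = 9·π/2 = 9*π/2;  (5)²·∫cos(2x)² dx = 25·π/2 = 25*π/2.
  u² cross terms: 2·(3)·(5)·∫sin(4x)·cos(2x) dx = 30·(0) = 0.
  So ∫_0^π u² dx = 9*π/2 + 25*π/2 + 0 = 17*π.
  (u')² squared terms: (-10)²·∫sin(2x)² dx = 100·π/2 = 50*π;  (12)²·∫cos(4x)² dx = 144·π/2 = 72*π.
  (u')² cross terms: 2·(-10)·(12)·∫sin(2x)·cos(4x) dx = -240·(0) = 0.
  So ∫_0^π (u')² dx = 50*π + 72*π + 0 = 122*π.
||u||_{H^1}^2 = (17*π) + (122*π) = 139*π.


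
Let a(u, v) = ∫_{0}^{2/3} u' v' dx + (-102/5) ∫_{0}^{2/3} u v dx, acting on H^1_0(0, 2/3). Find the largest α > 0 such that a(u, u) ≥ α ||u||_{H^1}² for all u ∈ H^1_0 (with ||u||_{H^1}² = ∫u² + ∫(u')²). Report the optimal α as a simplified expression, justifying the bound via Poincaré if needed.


α = 3*(-136 + 15*π^2)/(5*(4 + 9*π^2))

Coercivity of a(·,·) on H^1_0(0, 2/3) means a(u, u) ≥ α ||u||_{H^1}² for every u ∈ H^1_0.
The interval has length L = 2/3, and Poincaré/coercivity depend only on L. Here a(u, u) = ∫(u')² + (-102/5)·∫u².
Here c = -102/5 < 0 with |c| < (π/L)² = 9*π^2/4, so coercivity still holds. The condition a(u,u) ≥ α||u||_{H^1}² reads (1−α)∫(u')² ≥ (α−c)∫u². Any admissible α is ≤ 1 (rapidly oscillating u have ∫u²/∫(u')² → 0), and α = 1 would force 0 ≥ (1−c)∫u², impossible since c < 1; so 1−α > 0. By the sharp Poincaré inequality on H^1_0 of an interval of length L, ∫(u')² ≥ (π/L)²∫u² with equality for the first sine mode sin(π(x−x₀)/L) (x₀ the left endpoint), so the inequality holds for all u iff (1−α)(π/L)² ≥ α − c, i.e. α ≤ ((π/L)² + c)/((π/L)² + 1) = (1 + c(L/π)²)/(1 + (L/π)²). (Direct route, valid since c ≤ 0: Poincaré gives c∫u² ≥ c(L/π)²∫(u')², so a(u,u) ≥ (1 + c(L/π)²)∫(u')², while ||u||_{H^1}² ≤ (1 + (L/π)²)∫(u')²; dividing yields the same α.) With (π/L)² = 9*π^2/4 and c = -102/5, the largest admissible constant is α = ((π/L)² + c)/((π/L)² + 1).
Simplifying, α = 3*(-136 + 15*π^2)/(5*(4 + 9*π^2)).


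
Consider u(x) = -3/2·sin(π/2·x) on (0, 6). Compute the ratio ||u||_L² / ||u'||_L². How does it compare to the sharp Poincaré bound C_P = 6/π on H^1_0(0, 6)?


||u||_L² / ||u'||_L² = 2/π < C_P = 6/π.

u(x) = -3/2·sin(π/2·x), so u'(x) = -3*π*cos(π*x/2)/4.
Writing u(x) = A·sin(kπx/L) with A = -3/2 and k = 3, use ∫_0^L sin²(kπx/L) dx = L/2 and ∫_0^L cos²(kπx/L) dx = L/2.
u² = 9/4·sin²(π/2·x) and (u')² = 9*π^2/16·cos²(π/2·x), and each of sin², cos² integrates to L/2 = 3 over (0, 6).
∫_0^6 u² dx = 27/4, so ||u||_L² = 3*sqrt(3)/2.
∫_0^6 (u')² dx = 27*π^2/16, so ||u'||_L² = 3*sqrt(3)*π/4.
Ratio ||u||_L² / ||u'||_L² = 2/π.
Sharp Poincaré constant on H^1_0(0, 6) is C_P = L/π = 6/π, achieved by sin(π/6·x).
This is the k = 3 harmonic; the ratio L/(kπ) is strictly less than C_P = L/π, consistent with the sharp inequality ||u||_L² ≤ C_P ||u'||_L².


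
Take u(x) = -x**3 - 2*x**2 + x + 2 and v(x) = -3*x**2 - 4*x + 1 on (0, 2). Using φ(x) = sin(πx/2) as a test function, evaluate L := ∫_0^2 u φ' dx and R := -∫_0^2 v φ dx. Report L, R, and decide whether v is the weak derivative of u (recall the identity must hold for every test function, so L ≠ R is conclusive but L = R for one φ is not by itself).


LHS = -96/π^3 + 36/π, RHS = -96/π^3 + 36/π. Yes, v = u' weakly.

u(x) = -x**3 - 2*x**2 + x + 2, classical derivative u'(x) = -3*x**2 - 4*x + 1.
φ(x) = sin(πx/2), so φ'(x) = π*cos(π*x/2)/2.
Note φ(0) = φ(2) = 0, so the boundary term u·φ vanishes.
LHS = ∫_0^2 u(x) φ'(x) dx = ∫_0^2 (-π*x^3*cos(π*x/2)/2 - π*x^2*cos(π*x/2) + π*x*cos(π*x/2)/2 + π*cos(π*x/2)) dx. Term by term:
  ∫_0^2 π*cos(π*x/2) dx = 0;  ∫_0^2 π*x*cos(π*x/2)/2 dx = -4/π;  ∫_0^2 -π*x^2*cos(π*x/2) dx = 16/π;
  ∫_0^2 -π*x^3*cos(π*x/2)/2 dx = -96/π^3 + 24/π.
Sum: 0 − 4/π + 16/π + -96/π^3 + 24/π = -96/π^3 + 36/π.
So LHS = -96/π^3 + 36/π.
∫_0^2 v(x) φ(x) dx = ∫_0^2 (-3*x^2*sin(π*x/2) - 4*x*sin(π*x/2) + sin(π*x/2)) dx. Term by term:
  ∫_0^2 -4*x*sin(π*x/2) dx = -16/π;  ∫_0^2 -3*x^2*sin(π*x/2) dx = -24/π + 96/π^3;  ∫_0^2 sin(π*x/2) dx = 4/π.
Sum: -16/π + -24/π + 96/π^3 + 4/π = -36/π + 96/π^3.
So RHS = -∫_0^2 v(x) φ(x) dx = -96/π^3 + 36/π.
LHS = RHS, so the identity holds for this test φ.
Moreover u is smooth here and v(x) = u'(x) = -3*x**2 - 4*x + 1 pointwise, so the identity holds for every test function. Hence v is the weak derivative of u.


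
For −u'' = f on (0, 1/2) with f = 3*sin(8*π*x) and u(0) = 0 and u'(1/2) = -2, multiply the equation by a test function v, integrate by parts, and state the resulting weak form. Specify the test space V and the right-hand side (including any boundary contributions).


V = {v ∈ H^1(0, 1/2) : v(0) = 0} (test functions vanish at x = 0 where u is specified); weak form: ∫_0^1/2 u'v' dx = ∫_0^1/2 (3*sin(8*π*x)) v dx − 2·v(1/2) for all v ∈ V.

Multiply both sides by a test function v and integrate from 0 to 1/2:
  ∫_0^1/2 −u''(x) v(x) dx = ∫_0^1/2 f(x) v(x) dx.
Integrate the LHS by parts once:
  ∫_0^1/2 −u'' v dx = −[u'(x) v(x)]_0^1/2 + ∫_0^1/2 u'(x) v'(x) dx.
Thus ∫_0^1/2 u'(x) v'(x) dx = ∫_0^1/2 f(x) v(x) dx + [u'(x) v(x)]_0^1/2.
Choose V so that boundary terms are either known or forced to vanish.
Mixed BC: u(0) = 0 (Dirichlet) and u'(1/2) = -2 (Neumann). Define V = {v ∈ H^1(0, 1/2) : v(0) = 0}. Then [u' v]_0^1/2 = u'(1/2)·v(1/2) − u'(0)·0 = − 2·v(1/2).
Weak formulation: find u (satisfying any essential BC) such that ∫_0^1/2 u'(x) v'(x) dx = ∫_0^1/2 f v dx − 2·v(1/2) for all v ∈ V (Dirichlet at 0 absorbed into V; Neumann datum at x = 1/2 contributes the boundary term).
Substituting f(x) = 3*sin(8*π*x), the right-hand side is ∫_0^1/2 (3*sin(8*π*x)) v dx − 2·v(1/2).


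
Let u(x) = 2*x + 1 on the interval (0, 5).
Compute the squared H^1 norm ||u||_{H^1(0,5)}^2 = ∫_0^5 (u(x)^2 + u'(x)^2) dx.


||u||_{H^1}^2 = 725/3

The H^1 norm (squared) on an interval (0, L) is
  ||u||_{H^1}^2 = ∫_0^L u(x)^2 dx + ∫_0^L u'(x)^2 dx.
Compute u'(x) = 2.
Then u(x)^2 = 4*x**2 + 4*x + 1 and u'(x)^2 = 4.
Integrate each monomial from 0 to 5 using ∫_0^5 c·x^n dx = c·5^(n+1)/(n+1):
  ∫_0^5 u(x)^2 dx = ∫_0^5 (4*x^2 + 4*x + 1) dx. Term by term:
    ∫_0^5 4*x^2 dx = 500/3;  ∫_0^5 4*x dx = 50;  ∫_0^5 1 dx = 5.
  Sum: 500/3 + 50 + 5 = 665/3.
  ∫_0^5 u'(x)^2 dx = ∫_0^5 (4) dx. Term by term:
    ∫_0^5 4 dx = 20.
Adding: ||u||_{H^1}^2 = 665/3 + 20 = 725/3.


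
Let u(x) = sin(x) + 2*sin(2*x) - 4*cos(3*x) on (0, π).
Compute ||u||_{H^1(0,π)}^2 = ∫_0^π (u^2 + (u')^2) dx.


||u||_{H^1(0,π)}^2 = 128 + 91*π

u'(x) = 12*sin(3*x) + cos(x) + 4*cos(2*x).
Expand u² and (u')² and integrate term by term on (0, π), using: for integers n ≥ 1, ∫_0^π sin²(nx) dx = ∫_0^π cos²(nx) dx = π/2; for n ≠ n', ∫_0^π sin(nx)sin(n'x) dx = ∫_0^π cos(nx)cos(n'x) dx = 0; and by product-to-sum, ∫_0^π sin(nx)cos(n'x) dx = ½∫_0^π [sin((n+n')x) + sin((n−n')x)] dx, which is 0 when n+n' is even and 2n/(n²−n'²) when n+n' is odd (it need not vanish on (0, π)).
  u² squared terms: (-4)²·∫cos(3x)² dx = 16·π/2 = 8*π;  (2)²·∫sin(2x)² dx = 4·π/2 = 2*π;  (1)²·∫sin(x)² dx = 1·π/2 = π/2.
  u² cross terms: 2·(-4)·(2)·∫cos(3x)·sin(2x) dx = -16·(-4/5) = 64/5;  2·(-4)·(1)·∫cos(3x)·sin(x) dx = -8·(0) = 0;  2·(2)·(1)·∫sin(2x)·sin(x) dx = 4·(0) = 0.
  So ∫_0^π u² dx = 8*π + 2*π + π/2 + 64/5 + 0 + 0 = 64/5 + 21*π/2.
  (u')² squared terms: (4)²·∫cos(2x)² dx = 16·π/2 = 8*π;  (12)²·∫sin(3x)² dx = 144·π/2 = 72*π;  (1)²·∫cos(x)² dx = 1·π/2 = π/2.
  (u')² cross terms: 2·(4)·(12)·∫cos(2x)·sin(3x) dx = 96·(6/5) = 576/5;  2·(4)·(1)·∫cos(2x)·cos(x) dx = 8·(0) = 0;  2·(12)·(1)·∫sin(3x)·cos(x) dx = 24·(0) = 0.
  So ∫_0^π (u')² dx = 8*π + 72*π + π/2 + 576/5 + 0 + 0 = 576/5 + 161*π/2.
||u||_{H^1}^2 = (64/5 + 21*π/2) + (576/5 + 161*π/2) = 128 + 91*π.


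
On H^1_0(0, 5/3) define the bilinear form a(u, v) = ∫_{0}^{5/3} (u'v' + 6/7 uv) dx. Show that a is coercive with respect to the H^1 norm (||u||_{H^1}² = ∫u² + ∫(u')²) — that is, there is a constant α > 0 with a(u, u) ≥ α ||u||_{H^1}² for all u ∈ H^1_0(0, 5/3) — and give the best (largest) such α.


α = 3*(50 + 21*π^2)/(7*(25 + 9*π^2))

Coercivity of a(·,·) on H^1_0(0, 5/3) means a(u, u) ≥ α ||u||_{H^1}² for every u ∈ H^1_0.
The interval has length L = 5/3, and Poincaré/coercivity depend only on L. Here a(u, u) = ∫(u')² + (6/7)·∫u².
Here 0 < c = 6/7 < 1. The condition a(u,u) ≥ α||u||_{H^1}² reads (1−α)∫(u')² ≥ (α−c)∫u². Any admissible α is ≤ 1 (rapidly oscillating u have ∫u²/∫(u')² → 0), and α = 1 would force 0 ≥ (1−c)∫u², impossible since c < 1; so 1−α > 0. By the sharp Poincaré inequality on H^1_0 of an interval of length L, ∫(u')² ≥ (π/L)²∫u² with equality for the first sine mode sin(π(x−x₀)/L) (x₀ the left endpoint), so the inequality holds for all u iff (1−α)(π/L)² ≥ α − c, i.e. α ≤ ((π/L)² + c)/((π/L)² + 1) = (1 + c(L/π)²)/(1 + (L/π)²). With (π/L)² = 9*π^2/25 and c = 6/7, the largest admissible constant is α = ((π/L)² + c)/((π/L)² + 1).
Simplifying, α = 3*(50 + 21*π^2)/(7*(25 + 9*π^2)).


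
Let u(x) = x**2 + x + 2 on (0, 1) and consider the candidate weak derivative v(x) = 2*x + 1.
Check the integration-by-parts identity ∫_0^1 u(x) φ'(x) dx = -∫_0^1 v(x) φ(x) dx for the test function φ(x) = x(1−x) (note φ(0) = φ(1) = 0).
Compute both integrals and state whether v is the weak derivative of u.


LHS = -1/3, RHS = -1/3. Yes, v = u' weakly.

u(x) = x**2 + x + 2, classical derivative u'(x) = 2*x + 1.
φ(x) = x(1−x), so φ'(x) = 1 - 2*x.
Note φ(0) = φ(1) = 0, so the boundary term u·φ vanishes.
LHS = ∫_0^1 u(x) φ'(x) dx = ∫_0^1 (-2*x^3 - x^2 - 3*x + 2) dx. Term by term:
  ∫_0^1 -2*x^3 dx = -1/2;  ∫_0^1 -x^2 dx = -1/3;  ∫_0^1 -3*x dx = -3/2;
  ∫_0^1 2 dx = 2.
Sum: -1/2 − 1/3 − 3/2 + 2 = -1/3.
So LHS = -1/3.
∫_0^1 v(x) φ(x) dx = ∫_0^1 (-2*x^3 + x^2 + x) dx. Term by term:
  ∫_0^1 -2*x^3 dx = -1/2;  ∫_0^1 x^2 dx = 1/3;  ∫_0^1 x dx = 1/2.
Sum: -1/2 + 1/3 + 1/2 = 1/3.
So RHS = -∫_0^1 v(x) φ(x) dx = -1/3.
LHS = RHS, so the identity holds for this test φ.
Moreover u is smooth here and v(x) = u'(x) = 2*x + 1 pointwise, so the identity holds for every test function. Hence v is the weak derivative of u.


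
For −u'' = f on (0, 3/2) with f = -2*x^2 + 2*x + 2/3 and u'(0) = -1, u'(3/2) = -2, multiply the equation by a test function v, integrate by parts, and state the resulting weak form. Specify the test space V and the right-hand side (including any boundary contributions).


V = H^1(0, 3/2) (v unrestricted at boundary; u is determined up to an additive constant); weak form: ∫_0^3/2 u'v' dx = ∫_0^3/2 (-2*x^2 + 2*x + 2/3) v dx − 2·v(3/2) + v(0) for all v ∈ V.

Multiply both sides by a test function v and integrate from 0 to 3/2:
  ∫_0^3/2 −u''(x) v(x) dx = ∫_0^3/2 f(x) v(x) dx.
Integrate the LHS by parts once:
  ∫_0^3/2 −u'' v dx = −[u'(x) v(x)]_0^3/2 + ∫_0^3/2 u'(x) v'(x) dx.
Thus ∫_0^3/2 u'(x) v'(x) dx = ∫_0^3/2 f(x) v(x) dx + [u'(x) v(x)]_0^3/2.
Choose V so that boundary terms are either known or forced to vanish.
u has inhomogeneous Neumann u'(0) = -1, u'(3/2) = -2. [u' v]_0^3/2 = (-2)·v(3/2) − (-1)·v(0) = − 2·v(3/2) + v(0). Take V = H^1(0, 3/2); boundary term becomes part of RHS.
Weak formulation: find u (satisfying any essential BC) such that ∫_0^3/2 u'(x) v'(x) dx = ∫_0^3/2 f v dx − 2·v(3/2) + v(0) for all v ∈ V (Neumann data are natural BCs: they enter the RHS as boundary terms).
Substituting f(x) = -2*x^2 + 2*x + 2/3, the right-hand side is ∫_0^3/2 (-2*x^2 + 2*x + 2/3) v dx − 2·v(3/2) + v(0).
Compatibility check (pure Neumann): taking v ≡ 1 ∈ V gives 0 = ∫_0^3/2 f dx + (-2) − (-1), i.e. ∫_0^3/2 f dx must equal u'(0) − u'(3/2) = 1. Indeed ∫_0^3/2 (-2*x^2 + 2*x + 2/3) dx = 1, so the data are compatible. The solution is then unique only up to an additive constant (fix it e.g. by requiring ∫_0^3/2 u dx = 0).


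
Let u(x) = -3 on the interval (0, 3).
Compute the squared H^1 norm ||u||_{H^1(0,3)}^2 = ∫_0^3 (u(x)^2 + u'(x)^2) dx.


||u||_{H^1}^2 = 27

The H^1 norm (squared) on an interval (0, L) is
  ||u||_{H^1}^2 = ∫_0^L u(x)^2 dx + ∫_0^L u'(x)^2 dx.
Compute u'(x) = 0.
Then u(x)^2 = 9 and u'(x)^2 = 0.
Integrate each monomial from 0 to 3 using ∫_0^3 c·x^n dx = c·3^(n+1)/(n+1):
  ∫_0^3 u(x)^2 dx = ∫_0^3 (9) dx. Term by term:
    ∫_0^3 9 dx = 27.
  ∫_0^3 u'(x)^2 dx = ∫_0^3 (0) dx. Term by term:
    ∫_0^3 0 dx = 0.
Adding: ||u||_{H^1}^2 = 27 + 0 = 27.


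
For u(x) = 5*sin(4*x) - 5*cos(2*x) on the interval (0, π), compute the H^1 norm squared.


||u||_{H^1(0,π)}^2 = 275*π

u'(x) = 10*sin(2*x) + 20*cos(4*x).
Expand u² and (u')² and integrate term by term on (0, π), using: for integers n ≥ 1, ∫_0^π sin²(nx) dx = ∫_0^π cos²(nx) dx = π/2; for n ≠ n', ∫_0^π sin(nx)sin(n'x) dx = ∫_0^π cos(nx)cos(n'x) dx = 0; and by product-to-sum, ∫_0^π sin(nx)cos(n'x) dx = ½∫_0^π [sin((n+n')x) + sin((n−n')x)] dx, which is 0 when n+n' is even and 2n/(n²−n'²) when n+n' is odd (it need not vanish on (0, π)).
  u² squared terms: (-5)²·∫cos(2x)² dx = 25·π/2 = 25*π/2;  (5)²·∫sin(4x)² dx = 25·π/2 = 25*π/2.
  u² cross terms: 2·(-5)·(5)·∫cos(2x)·sin(4x) dx = -50·(0) = 0.
  So ∫_0^π u² dx = 25*π/2 + 25*π/2 + 0 = 25*π.
  (u')² squared terms: (10)²·∫sin(2x)² dx = 100·π/2 = 50*π;  (20)²·∫cos(4x)² dx = 400·π/2 = 200*π.
  (u')² cross terms: 2·(10)·(20)·∫sin(2x)·cos(4x) dx = 400·(0) = 0.
  So ∫_0^π (u')² dx = 50*π + 200*π + 0 = 250*π.
||u||_{H^1}^2 = (25*π) + (250*π) = 275*π.


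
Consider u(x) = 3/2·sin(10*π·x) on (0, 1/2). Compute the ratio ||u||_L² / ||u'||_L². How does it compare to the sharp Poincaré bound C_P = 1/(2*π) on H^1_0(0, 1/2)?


||u||_L² / ||u'||_L² = 1/(10*π) < C_P = 1/(2*π).

u(x) = 3/2·sin(10*π·x), so u'(x) = 15*π*cos(10*π*x).
Writing u(x) = A·sin(kπx/L) with A = 3/2 and k = 5, use ∫_0^L sin²(kπx/L) dx = L/2 and ∫_0^L cos²(kπx/L) dx = L/2.
u² = 9/4·sin²(10*π·x) and (u')² = 225*π^2·cos²(10*π·x), and each of sin², cos² integrates to L/2 = 1/4 over (0, 1/2).
∫_0^1/2 u² dx = 9/16, so ||u||_L² = 3/4.
∫_0^1/2 (u')² dx = 225*π^2/4, so ||u'||_L² = 15*π/2.
Ratio ||u||_L² / ||u'||_L² = 1/(10*π).
Sharp Poincaré constant on H^1_0(0, 1/2) is C_P = L/π = 1/(2*π), achieved by sin(2*π·x).
This is the k = 5 harmonic; the ratio L/(kπ) is strictly less than C_P = L/π, consistent with the sharp inequality ||u||_L² ≤ C_P ||u'||_L².


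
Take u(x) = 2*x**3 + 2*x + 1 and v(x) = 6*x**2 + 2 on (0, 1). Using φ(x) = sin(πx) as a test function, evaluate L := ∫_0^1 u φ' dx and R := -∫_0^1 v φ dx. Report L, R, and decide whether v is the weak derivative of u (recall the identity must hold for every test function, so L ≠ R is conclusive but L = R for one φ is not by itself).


LHS = -10/π + 24/π^3, RHS = -10/π + 24/π^3. Yes, v = u' weakly.

u(x) = 2*x**3 + 2*x + 1, classical derivative u'(x) = 6*x**2 + 2.
φ(x) = sin(πx), so φ'(x) = π*cos(π*x).
Note φ(0) = φ(1) = 0, so the boundary term u·φ vanishes.
LHS = ∫_0^1 u(x) φ'(x) dx = ∫_0^1 (2*π*x^3*cos(π*x) + 2*π*x*cos(π*x) + π*cos(π*x)) dx. Term by term:
  ∫_0^1 π*cos(π*x) dx = 0;  ∫_0^1 2*π*x*cos(π*x) dx = -4/π;  ∫_0^1 2*π*x^3*cos(π*x) dx = -6/π + 24/π^3.
Sum: 0 − 4/π + -6/π + 24/π^3 = -10/π + 24/π^3.
So LHS = -10/π + 24/π^3.
∫_0^1 v(x) φ(x) dx = ∫_0^1 (6*x^2*sin(π*x) + 2*sin(π*x)) dx. Term by term:
  ∫_0^1 2*sin(π*x) dx = 4/π;  ∫_0^1 6*x^2*sin(π*x) dx = -24/π^3 + 6/π.
Sum: 4/π + -24/π^3 + 6/π = -24/π^3 + 10/π.
So RHS = -∫_0^1 v(x) φ(x) dx = -10/π + 24/π^3.
LHS = RHS, so the identity holds for this test φ.
Moreover u is smooth here and v(x) = u'(x) = 6*x**2 + 2 pointwise, so the identity holds for every test function. Hence v is the weak derivative of u.


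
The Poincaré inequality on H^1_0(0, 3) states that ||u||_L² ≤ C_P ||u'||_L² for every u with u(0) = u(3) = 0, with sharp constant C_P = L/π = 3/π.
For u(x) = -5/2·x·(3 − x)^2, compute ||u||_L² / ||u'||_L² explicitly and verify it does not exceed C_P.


||u||_L² / ||u'||_L² = 3*sqrt(14)/14 < C_P = 3/π.

u(x) = -5/2·x·(3 − x)^2, so u'(x) = 15*(1 - x)*(x - 3)/2.
u(x) = -5/2·x·(3 − x)^2 vanishes at x = 0 and x = 3, so u ∈ H^1_0(0, 3). Differentiate via the product rule and integrate the resulting polynomials term by term.
  ∫_0^3 u² dx = ∫_0^3 (25*x^6/4 - 75*x^5 + 675*x^4/2 - 675*x^3 + 2025*x^2/4) dx. Term by term:
    ∫_0^3 25*x^6/4 dx = 54675/28;  ∫_0^3 -75*x^5 dx = -18225/2;  ∫_0^3 675*x^4/2 dx = 32805/2;
    ∫_0^3 -675*x^3 dx = -54675/4;  ∫_0^3 2025*x^2/4 dx = 18225/4.
  Sum: 54675/28 − 18225/2 + 32805/2 − 54675/4 + 18225/4 = 3645/28.
  ∫_0^3 (u')² dx = ∫_0^3 (225*x^4/4 - 450*x^3 + 2475*x^2/2 - 1350*x + 2025/4) dx. Term by term:
    ∫_0^3 225*x^4/4 dx = 10935/4;  ∫_0^3 -450*x^3 dx = -18225/2;  ∫_0^3 2475*x^2/2 dx = 22275/2;
    ∫_0^3 -1350*x dx = -6075;  ∫_0^3 2025/4 dx = 6075/4.
  Sum: 10935/4 − 18225/2 + 22275/2 − 6075 + 6075/4 = 405/2.
∫_0^3 u² dx = 3645/28, so ||u||_L² = 27*sqrt(35)/14.
∫_0^3 (u')² dx = 405/2, so ||u'||_L² = 9*sqrt(10)/2.
Ratio ||u||_L² / ||u'||_L² = 3*sqrt(14)/14.
Sharp Poincaré constant on H^1_0(0, 3) is C_P = L/π = 3/π, achieved by sin(π/3·x).
A polynomial bump cannot attain the sharp Poincaré constant (only the first sine eigenfunction does), so the ratio is strictly less than C_P, consistent with ||u||_L² ≤ C_P ||u'||_L².


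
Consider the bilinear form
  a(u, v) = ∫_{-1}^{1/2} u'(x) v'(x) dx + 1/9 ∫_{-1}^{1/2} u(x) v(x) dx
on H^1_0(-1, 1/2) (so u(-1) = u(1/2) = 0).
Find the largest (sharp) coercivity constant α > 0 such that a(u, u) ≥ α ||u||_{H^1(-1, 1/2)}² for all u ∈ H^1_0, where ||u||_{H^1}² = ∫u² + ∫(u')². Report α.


α = (1 + 4*π^2)/(9 + 4*π^2)

Coercivity of a(·,·) on H^1_0(-1, 1/2) means a(u, u) ≥ α ||u||_{H^1}² for every u ∈ H^1_0.
The interval has length L = 3/2, and Poincaré/coercivity depend only on L. Here a(u, u) = ∫(u')² + (1/9)·∫u².
Here 0 < c = 1/9 < 1. The condition a(u,u) ≥ α||u||_{H^1}² reads (1−α)∫(u')² ≥ (α−c)∫u². Any admissible α is ≤ 1 (rapidly oscillating u have ∫u²/∫(u')² → 0), and α = 1 would force 0 ≥ (1−c)∫u², impossible since c < 1; so 1−α > 0. By the sharp Poincaré inequality on H^1_0 of an interval of length L, ∫(u')² ≥ (π/L)²∫u² with equality for the first sine mode sin(π(x−x₀)/L) (x₀ the left endpoint), so the inequality holds for all u iff (1−α)(π/L)² ≥ α − c, i.e. α ≤ ((π/L)² + c)/((π/L)² + 1) = (1 + c(L/π)²)/(1 + (L/π)²). With (π/L)² = 4*π^2/9 and c = 1/9, the largest admissible constant is α = ((π/L)² + c)/((π/L)² + 1).
Simplifying, α = (1 + 4*π^2)/(9 + 4*π^2).


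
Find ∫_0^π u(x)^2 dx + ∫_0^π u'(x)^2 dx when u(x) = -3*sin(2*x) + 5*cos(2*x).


||u||_{H^1(0,π)}^2 = 85*π

u'(x) = -10*sin(2*x) - 6*cos(2*x).
Expand u² and (u')² and integrate term by term on (0, π), using: for integers n ≥ 1, ∫_0^π sin²(nx) dx = ∫_0^π cos²(nx) dx = π/2; for n ≠ n', ∫_0^π sin(nx)sin(n'x) dx = ∫_0^π cos(nx)cos(n'x) dx = 0; and by product-to-sum, ∫_0^π sin(nx)cos(n'x) dx = ½∫_0^π [sin((n+n')x) + sin((n−n')x)] dx, which is 0 when n+n' is even and 2n/(n²−n'²) when n+n' is odd (it need not vanish on (0, π)).
  u² squared terms: (-3)²·∫sin(2x)² dx = 9·π/2 = 9*π/2;  (5)²·∫cos(2x)² dx = 25·π/2 = 25*π/2.
  u² cross terms: 2·(-3)·(5)·∫sin(2x)·cos(2x) dx = -30·(0) = 0.
  So ∫_0^π u² dx = 9*π/2 + 25*π/2 + 0 = 17*π.
  (u')² squared terms: (-10)²·∫sin(2x)² dx = 100·π/2 = 50*π;  (-6)²·∫cos(2x)² dx = 36·π/2 = 18*π.
  (u')² cross terms: 2·(-10)·(-6)·∫sin(2x)·cos(2x) dx = 120·(0) = 0.
  So ∫_0^π (u')² dx = 50*π + 18*π + 0 = 68*π.
||u||_{H^1}^2 = (17*π) + (68*π) = 85*π.


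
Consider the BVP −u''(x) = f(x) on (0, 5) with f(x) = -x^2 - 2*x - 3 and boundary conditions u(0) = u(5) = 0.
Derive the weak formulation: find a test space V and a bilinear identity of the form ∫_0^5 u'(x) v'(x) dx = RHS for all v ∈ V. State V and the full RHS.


V = H^1_0(0, 5) (so v(0) = v(5) = 0); weak form: ∫_0^5 u'v' dx = ∫_0^5 (-x^2 - 2*x - 3) v dx for all v ∈ V.

Multiply both sides by a test function v and integrate from 0 to 5:
  ∫_0^5 −u''(x) v(x) dx = ∫_0^5 f(x) v(x) dx.
Integrate the LHS by parts once:
  ∫_0^5 −u'' v dx = −[u'(x) v(x)]_0^5 + ∫_0^5 u'(x) v'(x) dx.
Thus ∫_0^5 u'(x) v'(x) dx = ∫_0^5 f(x) v(x) dx + [u'(x) v(x)]_0^5.
Choose V so that boundary terms are either known or forced to vanish.
u is Dirichlet: u(0) = u(5) = 0. Let V = H^1_0(0, 5); then v(0) = v(5) = 0, and [u' v]_0^5 = 0.
Weak formulation: find u (satisfying any essential BC) such that ∫_0^5 u'(x) v'(x) dx = ∫_0^5 f v dx for all v ∈ V.
Substituting f(x) = -x^2 - 2*x - 3, the right-hand side is ∫_0^5 (-x^2 - 2*x - 3) v dx.


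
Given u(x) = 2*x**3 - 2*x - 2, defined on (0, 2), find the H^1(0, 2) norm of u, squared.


||u||_{H^1}^2 = 20896/105

The H^1 norm (squared) on an interval (0, L) is
  ||u||_{H^1}^2 = ∫_0^L u(x)^2 dx + ∫_0^L u'(x)^2 dx.
Compute u'(x) = 6*x**2 - 2.
Then u(x)^2 = 4*x**6 - 8*x**4 - 8*x**3 + 4*x**2 + 8*x + 4 and u'(x)^2 = 36*x**4 - 24*x**2 + 4.
Integrate each monomial from 0 to 2 using ∫_0^2 c·x^n dx = c·2^(n+1)/(n+1):
  ∫_0^2 u(x)^2 dx = ∫_0^2 (4*x^6 - 8*x^4 - 8*x^3 + 4*x^2 + 8*x + 4) dx. Term by term:
    ∫_0^2 4*x^6 dx = 512/7;  ∫_0^2 -8*x^4 dx = -256/5;  ∫_0^2 -8*x^3 dx = -32;
    ∫_0^2 4*x^2 dx = 32/3;  ∫_0^2 8*x dx = 16;  ∫_0^2 4 dx = 8.
  Sum: 512/7 − 256/5 − 32 + 32/3 + 16 + 8 = 2584/105.
  ∫_0^2 u'(x)^2 dx = ∫_0^2 (36*x^4 - 24*x^2 + 4) dx. Term by term:
    ∫_0^2 36*x^4 dx = 1152/5;  ∫_0^2 -24*x^2 dx = -64;  ∫_0^2 4 dx = 8.
  Sum: 1152/5 − 64 + 8 = 872/5.
Adding: ||u||_{H^1}^2 = 2584/105 + 872/5 = 20896/105.


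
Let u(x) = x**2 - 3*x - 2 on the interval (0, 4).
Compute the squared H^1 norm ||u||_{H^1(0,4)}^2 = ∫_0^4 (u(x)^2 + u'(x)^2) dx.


||u||_{H^1}^2 = 324/5

The H^1 norm (squared) on an interval (0, L) is
  ||u||_{H^1}^2 = ∫_0^L u(x)^2 dx + ∫_0^L u'(x)^2 dx.
Compute u'(x) = 2*x - 3.
Then u(x)^2 = x**4 - 6*x**3 + 5*x**2 + 12*x + 4 and u'(x)^2 = 4*x**2 - 12*x + 9.
Integrate each monomial from 0 to 4 using ∫_0^4 c·x^n dx = c·4^(n+1)/(n+1):
  ∫_0^4 u(x)^2 dx = ∫_0^4 (x^4 - 6*x^3 + 5*x^2 + 12*x + 4) dx. Term by term:
    ∫_0^4 x^4 dx = 1024/5;  ∫_0^4 -6*x^3 dx = -384;  ∫_0^4 5*x^2 dx = 320/3;
    ∫_0^4 12*x dx = 96;  ∫_0^4 4 dx = 16.
  Sum: 1024/5 − 384 + 320/3 + 96 + 16 = 592/15.
  ∫_0^4 u'(x)^2 dx = ∫_0^4 (4*x^2 - 12*x + 9) dx. Term by term:
    ∫_0^4 4*x^2 dx = 256/3;  ∫_0^4 -12*x dx = -96;  ∫_0^4 9 dx = 36.
  Sum: 256/3 − 96 + 36 = 76/3.
Adding: ||u||_{H^1}^2 = 592/15 + 76/3 = 324/5.


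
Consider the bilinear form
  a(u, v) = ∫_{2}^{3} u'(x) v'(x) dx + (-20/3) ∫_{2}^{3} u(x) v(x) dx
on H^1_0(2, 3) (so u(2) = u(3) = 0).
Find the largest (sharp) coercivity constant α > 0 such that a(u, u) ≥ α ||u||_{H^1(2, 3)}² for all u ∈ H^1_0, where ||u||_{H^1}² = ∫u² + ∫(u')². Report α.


α = (-20/3 + π^2)/(1 + π^2)

Coercivity of a(·,·) on H^1_0(2, 3) means a(u, u) ≥ α ||u||_{H^1}² for every u ∈ H^1_0.
The interval has length L = 1, and Poincaré/coercivity depend only on L. Here a(u, u) = ∫(u')² + (-20/3)·∫u².
Here c = -20/3 < 0 with |c| < (π/L)² = π^2, so coercivity still holds. The condition a(u,u) ≥ α||u||_{H^1}² reads (1−α)∫(u')² ≥ (α−c)∫u². Any admissible α is ≤ 1 (rapidly oscillating u have ∫u²/∫(u')² → 0), and α = 1 would force 0 ≥ (1−c)∫u², impossible since c < 1; so 1−α > 0. By the sharp Poincaré inequality on H^1_0 of an interval of length L, ∫(u')² ≥ (π/L)²∫u² with equality for the first sine mode sin(π(x−x₀)/L) (x₀ the left endpoint), so the inequality holds for all u iff (1−α)(π/L)² ≥ α − c, i.e. α ≤ ((π/L)² + c)/((π/L)² + 1) = (1 + c(L/π)²)/(1 + (L/π)²). (Direct route, valid since c ≤ 0: Poincaré gives c∫u² ≥ c(L/π)²∫(u')², so a(u,u) ≥ (1 + c(L/π)²)∫(u')², while ||u||_{H^1}² ≤ (1 + (L/π)²)∫(u')²; dividing yields the same α.) With (π/L)² = π^2 and c = -20/3, the largest admissible constant is α = ((π/L)² + c)/((π/L)² + 1).
Simplifying, α = (-20/3 + π^2)/(1 + π^2).


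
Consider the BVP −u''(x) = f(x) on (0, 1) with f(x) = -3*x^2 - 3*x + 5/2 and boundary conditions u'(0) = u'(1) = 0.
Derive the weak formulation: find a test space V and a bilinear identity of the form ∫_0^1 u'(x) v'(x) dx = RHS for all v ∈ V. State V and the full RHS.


V = H^1(0, 1) (no boundary constraint on v; u is determined up to an additive constant); weak form: ∫_0^1 u'v' dx = ∫_0^1 (-3*x^2 - 3*x + 5/2) v dx for all v ∈ V.

Multiply both sides by a test function v and integrate from 0 to 1:
  ∫_0^1 −u''(x) v(x) dx = ∫_0^1 f(x) v(x) dx.
Integrate the LHS by parts once:
  ∫_0^1 −u'' v dx = −[u'(x) v(x)]_0^1 + ∫_0^1 u'(x) v'(x) dx.
Thus ∫_0^1 u'(x) v'(x) dx = ∫_0^1 f(x) v(x) dx + [u'(x) v(x)]_0^1.
Choose V so that boundary terms are either known or forced to vanish.
u has homogeneous Neumann: u'(0) = u'(1) = 0. So [u' v]_0^1 = 0·v(1) − 0·v(0) = 0 for any v; take V = H^1(0, 1).
Weak formulation: find u (satisfying any essential BC) such that ∫_0^1 u'(x) v'(x) dx = ∫_0^1 f v dx for all v ∈ V (homogeneous Neumann, so boundary terms vanish).
Substituting f(x) = -3*x^2 - 3*x + 5/2, the right-hand side is ∫_0^1 (-3*x^2 - 3*x + 5/2) v dx.
Compatibility check (pure Neumann): taking v ≡ 1 ∈ V gives 0 = ∫_0^1 f dx + (0) − (0), i.e. ∫_0^1 f dx must equal u'(0) − u'(1) = 0. Indeed ∫_0^1 (-3*x^2 - 3*x + 5/2) dx = 0, so the data are compatible. The solution is then unique only up to an additive constant (fix it e.g. by requiring ∫_0^1 u dx = 0).


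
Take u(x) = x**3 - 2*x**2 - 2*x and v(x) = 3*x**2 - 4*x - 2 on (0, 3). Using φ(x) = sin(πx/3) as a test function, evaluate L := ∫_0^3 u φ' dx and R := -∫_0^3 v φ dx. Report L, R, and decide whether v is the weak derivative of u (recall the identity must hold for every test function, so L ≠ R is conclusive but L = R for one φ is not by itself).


LHS = -33/π + 324/π^3, RHS = -33/π + 324/π^3. Yes, v = u' weakly.

u(x) = x**3 - 2*x**2 - 2*x, classical derivative u'(x) = 3*x**2 - 4*x - 2.
φ(x) = sin(πx/3), so φ'(x) = π*cos(π*x/3)/3.
Note φ(0) = φ(3) = 0, so the boundary term u·φ vanishes.
LHS = ∫_0^3 u(x) φ'(x) dx = ∫_0^3 (π*x^3*cos(π*x/3)/3 - 2*π*x^2*cos(π*x/3)/3 - 2*π*x*cos(π*x/3)/3) dx. Term by term:
  ∫_0^3 -2*π*x*cos(π*x/3)/3 dx = 12/π;  ∫_0^3 -2*π*x^2*cos(π*x/3)/3 dx = 36/π;  ∫_0^3 π*x^3*cos(π*x/3)/3 dx = -81/π + 324/π^3.
Sum: 12/π + 36/π + -81/π + 324/π^3 = -33/π + 324/π^3.
So LHS = -33/π + 324/π^3.
∫_0^3 v(x) φ(x) dx = ∫_0^3 (3*x^2*sin(π*x/3) - 4*x*sin(π*x/3) - 2*sin(π*x/3)) dx. Term by term:
  ∫_0^3 -2*sin(π*x/3) dx = -12/π;  ∫_0^3 -4*x*sin(π*x/3) dx = -36/π;  ∫_0^3 3*x^2*sin(π*x/3) dx = -324/π^3 + 81/π.
Sum: -12/π − 36/π + -324/π^3 + 81/π = -324/π^3 + 33/π.
So RHS = -∫_0^3 v(x) φ(x) dx = -33/π + 324/π^3.
LHS = RHS, so the identity holds for this test φ.
Moreover u is smooth here and v(x) = u'(x) = 3*x**2 - 4*x - 2 pointwise, so the identity holds for every test function. Hence v is the weak derivative of u.


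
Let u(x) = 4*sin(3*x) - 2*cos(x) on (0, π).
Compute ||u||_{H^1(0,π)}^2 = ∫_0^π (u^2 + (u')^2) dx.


||u||_{H^1(0,π)}^2 = 84*π

u'(x) = 2*sin(x) + 12*cos(3*x).
Expand u² and (u')² and integrate term by term on (0, π), using: for integers n ≥ 1, ∫_0^π sin²(nx) dx = ∫_0^π cos²(nx) dx = π/2; for n ≠ n', ∫_0^π sin(nx)sin(n'x) dx = ∫_0^π cos(nx)cos(n'x) dx = 0; and by product-to-sum, ∫_0^π sin(nx)cos(n'x) dx = ½∫_0^π [sin((n+n')x) + sin((n−n')x)] dx, which is 0 when n+n' is even and 2n/(n²−n'²) when n+n' is odd (it need not vanish on (0, π)).
  u² squared terms: (-2)²·∫cos(x)² dx = 4·π/2 = 2*π;  (4)²·∫sin(3x)² dx = 16·π/2 = 8*π.
  u² cross terms: 2·(-2)·(4)·∫cos(x)·sin(3x) dx = -16·(0) = 0.
  So ∫_0^π u² dx = 2*π + 8*π + 0 = 10*π.
  (u')² squared terms: (2)²·∫sin(x)² dx = 4·π/2 = 2*π;  (12)²·∫cos(3x)² dx = 144·π/2 = 72*π.
  (u')² cross terms: 2·(2)·(12)·∫sin(x)·cos(3x) dx = 48·(0) = 0.
  So ∫_0^π (u')² dx = 2*π + 72*π + 0 = 74*π.
||u||_{H^1}^2 = (10*π) + (74*π) = 84*π.


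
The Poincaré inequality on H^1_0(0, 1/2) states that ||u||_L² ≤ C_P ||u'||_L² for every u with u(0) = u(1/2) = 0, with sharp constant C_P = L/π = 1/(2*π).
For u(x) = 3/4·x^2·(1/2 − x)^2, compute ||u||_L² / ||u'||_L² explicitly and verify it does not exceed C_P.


||u||_L² / ||u'||_L² = sqrt(3)/12 < C_P = 1/(2*π).

u(x) = 3/4·x^2·(1/2 − x)^2, so u'(x) = 3*x*(2*x - 1)*(4*x - 1)/8.
u(x) = 3/4·x^2·(1/2 − x)^2 vanishes at x = 0 and x = 1/2, so u ∈ H^1_0(0, 1/2). Differentiate via the product rule and integrate the resulting polynomials term by term.
  ∫_0^1/2 u² dx = ∫_0^1/2 (9*x^8/16 - 9*x^7/8 + 27*x^6/32 - 9*x^5/32 + 9*x^4/256) dx. Term by term:
    ∫_0^1/2 9*x^8/16 dx = 1/8192;  ∫_0^1/2 -9*x^7/8 dx = -9/16384;  ∫_0^1/2 27*x^6/32 dx = 27/28672;
    ∫_0^1/2 -9*x^5/32 dx = -3/4096;  ∫_0^1/2 9*x^4/256 dx = 9/40960.
  Sum: 1/8192 − 9/16384 + 27/28672 − 3/4096 + 9/40960 = 1/573440.
  ∫_0^1/2 (u')² dx = ∫_0^1/2 (9*x^6 - 27*x^5/2 + 117*x^4/16 - 27*x^3/16 + 9*x^2/64) dx. Term by term:
    ∫_0^1/2 9*x^6 dx = 9/896;  ∫_0^1/2 -27*x^5/2 dx = -9/256;  ∫_0^1/2 117*x^4/16 dx = 117/2560;
    ∫_0^1/2 -27*x^3/16 dx = -27/1024;  ∫_0^1/2 9*x^2/64 dx = 3/512.
  Sum: 9/896 − 9/256 + 117/2560 − 27/1024 + 3/512 = 3/35840.
∫_0^1/2 u² dx = 1/573440, so ||u||_L² = sqrt(35)/4480.
∫_0^1/2 (u')² dx = 3/35840, so ||u'||_L² = sqrt(105)/1120.
Ratio ||u||_L² / ||u'||_L² = sqrt(3)/12.
Sharp Poincaré constant on H^1_0(0, 1/2) is C_P = L/π = 1/(2*π), achieved by sin(2*π·x).
A polynomial bump cannot attain the sharp Poincaré constant (only the first sine eigenfunction does), so the ratio is strictly less than C_P, consistent with ||u||_L² ≤ C_P ||u'||_L².


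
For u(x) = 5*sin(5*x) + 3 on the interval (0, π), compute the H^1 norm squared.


||u||_{H^1(0,π)}^2 = 12 + 334*π

u'(x) = 25*cos(5*x).
Expand u² and (u')² and integrate term by term on (0, π), using: for integers n ≥ 1, ∫_0^π sin²(nx) dx = ∫_0^π cos²(nx) dx = π/2; for n ≠ n', ∫_0^π sin(nx)sin(n'x) dx = ∫_0^π cos(nx)cos(n'x) dx = 0; and by product-to-sum, ∫_0^π sin(nx)cos(n'x) dx = ½∫_0^π [sin((n+n')x) + sin((n−n')x)] dx, which is 0 when n+n' is even and 2n/(n²−n'²) when n+n' is odd (it need not vanish on (0, π)). For the constant mode: ∫_0^π 1 dx = π, ∫_0^π cos(nx) dx = 0, ∫_0^π sin(nx) dx = (1−(−1)^n)/n.
  u² squared terms: (3)²·∫1 dx = 9·π = 9*π;  (5)²·∫sin(5x)² dx = 25·π/2 = 25*π/2.
  u² cross terms: 2·(3)·(5)·∫1·sin(5x) dx = 30·(2/5) = 12.
  So ∫_0^π u² dx = 9*π + 25*π/2 + 12 = 12 + 43*π/2.
  (u')² squared terms: (25)²·∫cos(5x)² dx = 625·π/2 = 625*π/2.
  So ∫_0^π (u')² dx = 625*π/2.
||u||_{H^1}^2 = (12 + 43*π/2) + (625*π/2) = 12 + 334*π.


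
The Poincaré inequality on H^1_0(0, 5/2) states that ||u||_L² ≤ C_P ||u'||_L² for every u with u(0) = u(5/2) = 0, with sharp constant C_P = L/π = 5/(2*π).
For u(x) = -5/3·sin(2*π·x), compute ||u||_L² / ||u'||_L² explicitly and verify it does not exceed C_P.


||u||_L² / ||u'||_L² = 1/(2*π) < C_P = 5/(2*π).

u(x) = -5/3·sin(2*π·x), so u'(x) = -10*π*cos(2*π*x)/3.
Writing u(x) = A·sin(kπx/L) with A = -5/3 and k = 5, use ∫_0^L sin²(kπx/L) dx = L/2 and ∫_0^L cos²(kπx/L) dx = L/2.
u² = 25/9·sin²(2*π·x) and (u')² = 100*π^2/9·cos²(2*π·x), and each of sin², cos² integrates to L/2 = 5/4 over (0, 5/2).
∫_0^5/2 u² dx = 125/36, so ||u||_L² = 5*sqrt(5)/6.
∫_0^5/2 (u')² dx = 125*π^2/9, so ||u'||_L² = 5*sqrt(5)*π/3.
Ratio ||u||_L² / ||u'||_L² = 1/(2*π).
Sharp Poincaré constant on H^1_0(0, 5/2) is C_P = L/π = 5/(2*π), achieved by sin(2*π/5·x).
This is the k = 5 harmonic; the ratio L/(kπ) is strictly less than C_P = L/π, consistent with the sharp inequality ||u||_L² ≤ C_P ||u'||_L².


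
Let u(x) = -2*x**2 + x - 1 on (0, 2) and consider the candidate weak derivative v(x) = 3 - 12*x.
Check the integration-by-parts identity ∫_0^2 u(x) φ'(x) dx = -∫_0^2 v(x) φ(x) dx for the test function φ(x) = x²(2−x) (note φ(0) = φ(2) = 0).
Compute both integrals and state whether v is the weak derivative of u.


LHS = 76/15, RHS = 76/5. No, v is not the weak derivative of u.

u(x) = -2*x**2 + x - 1, classical derivative u'(x) = 1 - 4*x.
φ(x) = x²(2−x), so φ'(x) = x*(4 - 3*x).
Note φ(0) = φ(2) = 0, so the boundary term u·φ vanishes.
LHS = ∫_0^2 u(x) φ'(x) dx = ∫_0^2 (6*x^4 - 11*x^3 + 7*x^2 - 4*x) dx. Term by term:
  ∫_0^2 6*x^4 dx = 192/5;  ∫_0^2 -11*x^3 dx = -44;  ∫_0^2 7*x^2 dx = 56/3;
  ∫_0^2 -4*x dx = -8.
Sum: 192/5 − 44 + 56/3 − 8 = 76/15.
So LHS = 76/15.
∫_0^2 v(x) φ(x) dx = ∫_0^2 (12*x^4 - 27*x^3 + 6*x^2) dx. Term by term:
  ∫_0^2 12*x^4 dx = 384/5;  ∫_0^2 -27*x^3 dx = -108;  ∫_0^2 6*x^2 dx = 16.
Sum: 384/5 − 108 + 16 = -76/5.
So RHS = -∫_0^2 v(x) φ(x) dx = 76/5.
LHS − RHS = -152/15 ≠ 0, so the identity fails.
(For a valid weak derivative the identity must hold for EVERY test function, in particular this one. The failure shows v is NOT the weak derivative of u.)
Correct weak derivative would be u'(x) = 1 - 4*x.


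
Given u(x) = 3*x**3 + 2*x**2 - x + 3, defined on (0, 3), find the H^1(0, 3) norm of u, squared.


||u||_{H^1}^2 = 694173/70

The H^1 norm (squared) on an interval (0, L) is
  ||u||_{H^1}^2 = ∫_0^L u(x)^2 dx + ∫_0^L u'(x)^2 dx.
Compute u'(x) = 9*x**2 + 4*x - 1.
Then u(x)^2 = 9*x**6 + 12*x**5 - 2*x**4 + 14*x**3 + 13*x**2 - 6*x + 9 and u'(x)^2 = 81*x**4 + 72*x**3 - 2*x**2 - 8*x + 1.
Integrate each monomial from 0 to 3 using ∫_0^3 c·x^n dx = c·3^(n+1)/(n+1):
  ∫_0^3 u(x)^2 dx = ∫_0^3 (9*x^6 + 12*x^5 - 2*x^4 + 14*x^3 + 13*x^2 - 6*x + 9) dx. Term by term:
    ∫_0^3 9*x^6 dx = 19683/7;  ∫_0^3 12*x^5 dx = 1458;  ∫_0^3 -2*x^4 dx = -486/5;
    ∫_0^3 14*x^3 dx = 567/2;  ∫_0^3 13*x^2 dx = 117;  ∫_0^3 -6*x dx = -27;
    ∫_0^3 9 dx = 27.
  Sum: 19683/7 + 1458 − 486/5 + 567/2 + 117 − 27 + 27 = 320121/70.
  ∫_0^3 u'(x)^2 dx = ∫_0^3 (81*x^4 + 72*x^3 - 2*x^2 - 8*x + 1) dx. Term by term:
    ∫_0^3 81*x^4 dx = 19683/5;  ∫_0^3 72*x^3 dx = 1458;  ∫_0^3 -2*x^2 dx = -18;
    ∫_0^3 -8*x dx = -36;  ∫_0^3 1 dx = 3.
  Sum: 19683/5 + 1458 − 18 − 36 + 3 = 26718/5.
Adding: ||u||_{H^1}^2 = 320121/70 + 26718/5 = 694173/70.


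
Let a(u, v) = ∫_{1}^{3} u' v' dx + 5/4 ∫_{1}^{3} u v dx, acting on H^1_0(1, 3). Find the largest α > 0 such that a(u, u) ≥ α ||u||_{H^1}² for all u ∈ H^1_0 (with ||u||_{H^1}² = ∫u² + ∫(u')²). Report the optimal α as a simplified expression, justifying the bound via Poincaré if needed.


α = 1

Coercivity of a(·,·) on H^1_0(1, 3) means a(u, u) ≥ α ||u||_{H^1}² for every u ∈ H^1_0.
The interval has length L = 2, and Poincaré/coercivity depend only on L. Here a(u, u) = ∫(u')² + (5/4)·∫u².
Here c = 5/4 ≥ 1, so a(u,u) = ∫(u')² + c∫u² ≥ ∫(u')² + ∫u² = ||u||_{H^1}², i.e. α = 1 works. No larger α is possible: a(u,u) ≥ α||u||_{H^1}² means (1−α)∫(u')² ≥ (α−c)∫u², and for the modes u_n = sin(nπ(x−x₀)/L) (x₀ the left endpoint) one has ∫u_n²/∫(u_n')² = (L/(nπ))² → 0, so a(u_n,u_n)/||u_n||_{H^1}² → 1. Hence the optimal constant is α = 1.
Therefore α = 1.
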